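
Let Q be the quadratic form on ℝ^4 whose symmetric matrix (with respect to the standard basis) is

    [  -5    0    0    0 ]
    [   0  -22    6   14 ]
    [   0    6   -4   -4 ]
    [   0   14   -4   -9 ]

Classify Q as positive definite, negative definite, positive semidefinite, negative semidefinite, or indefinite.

negative definite

Row-reducing A symmetrically gives the diagonal entries -5, -22, -26/11, -1/13.
That gives 4 negative pivots.
Hence Q is negative definite.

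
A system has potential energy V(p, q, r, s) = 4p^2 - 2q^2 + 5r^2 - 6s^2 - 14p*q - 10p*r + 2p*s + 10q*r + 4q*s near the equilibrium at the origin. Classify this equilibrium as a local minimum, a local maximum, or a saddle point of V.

saddle point

The Hessian at the origin is H = [[8, -14, -10, 2], [-14, -4, 10, 4], [-10, 10, 10, 0], [2, 4, 0, -12]].
Symmetric row and column elimination reduces H to a congruent diagonal form with pivots 8, -57/2, -10/19, -10.
That gives 1 positive, 3 negative pivots.
H is indefinite, so the origin is a saddle point.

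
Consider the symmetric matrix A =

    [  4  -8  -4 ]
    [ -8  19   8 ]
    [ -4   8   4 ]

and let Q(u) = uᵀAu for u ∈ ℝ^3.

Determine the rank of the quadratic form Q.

2

Row-reducing A symmetrically gives the diagonal entries 4, 3, 0.
Counting signs: 2 positive, 1 zero.
The rank is the number of nonzero pivots: 2.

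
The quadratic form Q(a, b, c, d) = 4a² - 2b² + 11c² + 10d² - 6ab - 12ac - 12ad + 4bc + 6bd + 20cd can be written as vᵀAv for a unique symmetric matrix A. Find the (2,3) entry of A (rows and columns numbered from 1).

2

The coefficient of b·c in Q is 4. For a symmetric A this equals A[2,3] + A[3,2] = 2·A[2,3].
So A[2,3] = 4/2 = 2.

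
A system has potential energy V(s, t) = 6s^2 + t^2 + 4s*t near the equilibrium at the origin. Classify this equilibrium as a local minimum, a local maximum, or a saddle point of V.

local minimum

The Hessian at the origin is H = [[12, 4], [4, 2]].
det H = 12·2 − (4)² = 8 > 0 and H[1,1] = 12 > 0, so H is positive definite.
Therefore the origin is a local minimum.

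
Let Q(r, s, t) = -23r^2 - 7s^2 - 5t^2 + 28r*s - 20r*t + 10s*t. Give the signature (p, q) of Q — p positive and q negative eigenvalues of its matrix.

(1, 2)

The symmetric matrix is A = [[-23, 14, -10], [14, -7, 5], [-10, 5, -5]].
Applying the same elementary operations to the rows and columns of A produces a congruent diagonal matrix with entries -23, 35/23, -10/7.
Counting signs: 1 positive, 2 negative.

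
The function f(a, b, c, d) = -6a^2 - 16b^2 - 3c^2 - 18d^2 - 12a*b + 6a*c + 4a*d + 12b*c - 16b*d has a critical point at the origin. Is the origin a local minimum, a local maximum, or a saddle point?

The Hessian at the origin is H = [[-12, -12, 6, 4], [-12, -32, 12, -16], [6, 12, -6, 0], [4, -16, 0, -36]].
Row-reducing H symmetrically gives the diagonal entries -12, -20, -6/5, -4/3.
Counting signs: 4 negative.
H is negative definite, so the origin is a strict local maximum.

local maximum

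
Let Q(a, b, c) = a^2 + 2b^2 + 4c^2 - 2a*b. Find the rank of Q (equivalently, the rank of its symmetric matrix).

3

Write A = [[1, -1, 0], [-1, 2, 0], [0, 0, 4]].
An LDLᵀ factorisation of A has diagonal entries 1, 1, 4.
Counting signs: 3 positive.
The rank is the number of nonzero pivots: 3.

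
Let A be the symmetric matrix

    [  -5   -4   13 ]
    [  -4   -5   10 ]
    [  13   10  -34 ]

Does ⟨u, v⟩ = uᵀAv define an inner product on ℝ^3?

An LDLᵀ factorisation of A has diagonal entries -5, -9/5, -1/9.
That gives 3 negative pivots.
Hence Q is negative definite.
⟨·,·⟩ is an inner product exactly when A is positive definite.

no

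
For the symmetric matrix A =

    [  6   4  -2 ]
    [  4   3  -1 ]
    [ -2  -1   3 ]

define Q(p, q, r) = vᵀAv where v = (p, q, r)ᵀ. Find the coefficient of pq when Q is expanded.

The coefficient of pq is A[1,2] + A[2,1] = 2·4 = 8.

8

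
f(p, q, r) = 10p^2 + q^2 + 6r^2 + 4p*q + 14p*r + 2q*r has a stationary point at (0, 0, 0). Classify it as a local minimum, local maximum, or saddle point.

The Hessian at the origin is H = [[20, 4, 14], [4, 2, 2], [14, 2, 12]].
Row-reducing H symmetrically gives the diagonal entries 20, 6/5, 5/3.
That gives 3 positive pivots.
H is positive definite, so the origin is a strict local minimum.

local minimum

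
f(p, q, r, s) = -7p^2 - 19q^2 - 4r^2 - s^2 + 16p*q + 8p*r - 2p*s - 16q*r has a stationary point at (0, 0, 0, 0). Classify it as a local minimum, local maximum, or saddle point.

The Hessian at the origin is H = [[-14, 16, 8, -2], [16, -38, -16, 0], [8, -16, -8, 0], [-2, 0, 0, -2]].
Applying the same elementary operations to the rows and columns of H produces a congruent diagonal matrix with entries -14, -138/7, -24/23, -4/3.
Counting signs: 4 negative.
H is negative definite, so the origin is a strict local maximum.

local maximum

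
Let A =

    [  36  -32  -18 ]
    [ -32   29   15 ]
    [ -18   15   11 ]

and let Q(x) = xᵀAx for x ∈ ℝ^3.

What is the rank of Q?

An LDLᵀ factorisation of A has diagonal entries 36, 5/9, 1/5.
That gives 3 positive pivots.
The rank is the number of nonzero pivots: 3.

3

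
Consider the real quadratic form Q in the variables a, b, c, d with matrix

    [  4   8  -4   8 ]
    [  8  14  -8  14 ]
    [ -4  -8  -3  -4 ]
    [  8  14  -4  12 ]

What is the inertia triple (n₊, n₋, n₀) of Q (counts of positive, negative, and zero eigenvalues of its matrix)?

(2, 2, 0)

An LDLᵀ factorisation of A has diagonal entries 4, -2, -7, 2/7.
So there are 2 positive, 2 negative pivots.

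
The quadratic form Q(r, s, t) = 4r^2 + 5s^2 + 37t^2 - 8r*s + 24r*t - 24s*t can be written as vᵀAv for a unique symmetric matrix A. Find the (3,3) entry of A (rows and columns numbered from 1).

37

The coefficient of t^2 in Q is 37, and that is exactly A[3,3].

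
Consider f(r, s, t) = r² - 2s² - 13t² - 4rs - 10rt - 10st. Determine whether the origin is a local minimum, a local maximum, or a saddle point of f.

The Hessian at the origin is H = [[2, -4, -10], [-4, -4, -10], [-10, -10, -26]].
Row-reducing H symmetrically gives the diagonal entries 2, -12, -1.
Counting signs: 1 positive, 2 negative.
H is indefinite, so the origin is a saddle point.

saddle point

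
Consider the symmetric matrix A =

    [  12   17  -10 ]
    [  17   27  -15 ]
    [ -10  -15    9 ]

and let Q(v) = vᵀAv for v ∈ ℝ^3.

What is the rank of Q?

Congruent diagonalization of A (simultaneous row and column reduction) yields pivots 12, 35/12, 3/7.
That gives 3 positive pivots.
The rank is the number of nonzero pivots: 3.

3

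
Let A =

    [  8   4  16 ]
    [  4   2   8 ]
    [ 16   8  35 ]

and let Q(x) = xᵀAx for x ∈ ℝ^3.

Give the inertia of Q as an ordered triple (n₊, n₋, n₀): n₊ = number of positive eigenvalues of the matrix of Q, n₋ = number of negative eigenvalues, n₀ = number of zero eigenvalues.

Congruent diagonalization of A (simultaneous row and column reduction) yields pivots 8, 0, 3.
Counting signs: 2 positive, 1 zero.

(2, 0, 1)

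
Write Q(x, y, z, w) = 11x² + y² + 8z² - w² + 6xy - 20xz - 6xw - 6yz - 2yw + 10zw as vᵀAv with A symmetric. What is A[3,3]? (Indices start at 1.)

The coefficient of z² in Q is 8, and that is exactly A[3,3].

8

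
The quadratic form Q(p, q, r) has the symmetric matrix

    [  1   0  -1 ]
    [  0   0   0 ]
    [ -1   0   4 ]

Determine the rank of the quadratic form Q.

Congruent diagonalization of A (simultaneous row and column reduction) yields pivots 1, 0, 3.
Counting signs: 2 positive, 1 zero.
The rank is the number of nonzero pivots: 2.

2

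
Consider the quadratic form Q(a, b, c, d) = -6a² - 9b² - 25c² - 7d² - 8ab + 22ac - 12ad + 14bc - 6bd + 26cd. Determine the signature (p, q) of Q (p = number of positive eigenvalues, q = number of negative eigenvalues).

Write A = [[-6, -4, 11, -6], [-4, -9, 7, -3], [11, 7, -25, 13], [-6, -3, 13, -7]].
Row-reducing A symmetrically gives the diagonal entries -6, -19/3, -183/38, -10/183.
Counting signs: 4 negative.

(0, 4)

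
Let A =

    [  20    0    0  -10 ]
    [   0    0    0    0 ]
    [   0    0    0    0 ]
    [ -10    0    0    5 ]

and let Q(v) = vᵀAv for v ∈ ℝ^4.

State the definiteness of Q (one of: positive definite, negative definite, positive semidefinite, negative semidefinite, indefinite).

positive semidefinite

Congruent diagonalization of A (simultaneous row and column reduction) yields pivots 20, 0, 0, 0.
That gives 1 positive, 3 zero pivots.
Hence Q is positive semidefinite.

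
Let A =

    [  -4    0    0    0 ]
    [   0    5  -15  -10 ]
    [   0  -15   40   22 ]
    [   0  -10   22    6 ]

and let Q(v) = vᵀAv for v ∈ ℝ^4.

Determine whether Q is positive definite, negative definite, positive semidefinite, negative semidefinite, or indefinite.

indefinite

An LDLᵀ factorisation of A has diagonal entries -4, 5, -5, -6/5.
So there are 1 positive, 3 negative pivots.
Hence Q is indefinite.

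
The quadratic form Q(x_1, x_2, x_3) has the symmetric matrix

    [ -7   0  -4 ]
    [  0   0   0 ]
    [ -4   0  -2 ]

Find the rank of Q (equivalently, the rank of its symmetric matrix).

2

Row-reducing A symmetrically gives the diagonal entries -7, 0, 2/7.
Counting signs: 1 positive, 1 negative, 1 zero.
The rank is the number of nonzero pivots: 2.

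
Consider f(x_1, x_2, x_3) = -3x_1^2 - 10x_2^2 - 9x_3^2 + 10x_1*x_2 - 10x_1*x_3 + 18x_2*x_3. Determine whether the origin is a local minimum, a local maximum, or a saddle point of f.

The Hessian at the origin is H = [[-6, 10, -10], [10, -20, 18], [-10, 18, -18]].
Applying the same elementary operations to the rows and columns of H produces a congruent diagonal matrix with entries -6, -10/3, -4/5.
That gives 3 negative pivots.
H is negative definite, so the origin is a strict local maximum.

local maximum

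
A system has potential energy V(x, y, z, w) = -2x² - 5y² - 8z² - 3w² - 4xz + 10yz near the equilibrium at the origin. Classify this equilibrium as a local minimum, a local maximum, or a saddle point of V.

The Hessian at the origin is H = [[-4, 0, -4, 0], [0, -10, 10, 0], [-4, 10, -16, 0], [0, 0, 0, -6]].
Applying the same elementary operations to the rows and columns of H produces a congruent diagonal matrix with entries -4, -10, -2, -6.
Counting signs: 4 negative.
H is negative definite, so the origin is a strict local maximum.

local maximum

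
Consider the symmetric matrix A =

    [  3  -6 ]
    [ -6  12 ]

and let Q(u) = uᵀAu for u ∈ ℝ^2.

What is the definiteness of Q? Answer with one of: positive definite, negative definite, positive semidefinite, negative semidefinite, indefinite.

Row-reducing A symmetrically gives the diagonal entries 3, 0.
That gives 1 positive, 1 zero pivots.
Hence Q is positive semidefinite.

positive semidefinite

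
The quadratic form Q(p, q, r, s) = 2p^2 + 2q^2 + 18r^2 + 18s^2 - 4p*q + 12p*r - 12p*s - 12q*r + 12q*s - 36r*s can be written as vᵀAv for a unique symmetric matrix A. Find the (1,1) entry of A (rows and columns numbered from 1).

The coefficient of p^2 in Q is 2, and that is exactly A[1,1].

2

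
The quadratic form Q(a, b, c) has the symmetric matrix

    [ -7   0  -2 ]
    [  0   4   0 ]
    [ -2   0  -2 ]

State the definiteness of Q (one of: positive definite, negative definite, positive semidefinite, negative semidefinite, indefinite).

indefinite

Applying the same elementary operations to the rows and columns of A produces a congruent diagonal matrix with entries -7, 4, -10/7.
Counting signs: 1 positive, 2 negative.
Hence Q is indefinite.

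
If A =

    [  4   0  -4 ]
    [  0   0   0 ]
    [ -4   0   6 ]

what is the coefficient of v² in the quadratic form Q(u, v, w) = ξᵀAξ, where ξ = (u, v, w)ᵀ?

0

The coefficient of v² is the diagonal entry A[2,2] = 0.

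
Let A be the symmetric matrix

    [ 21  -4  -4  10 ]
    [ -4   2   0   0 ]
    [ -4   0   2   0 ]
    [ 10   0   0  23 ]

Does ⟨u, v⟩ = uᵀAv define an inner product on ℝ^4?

yes

Symmetric row and column elimination reduces A to a congruent diagonal form with pivots 21, 26/21, 10/13, 3.
Counting signs: 4 positive.
Hence Q is positive definite.
⟨·,·⟩ is an inner product exactly when A is positive definite.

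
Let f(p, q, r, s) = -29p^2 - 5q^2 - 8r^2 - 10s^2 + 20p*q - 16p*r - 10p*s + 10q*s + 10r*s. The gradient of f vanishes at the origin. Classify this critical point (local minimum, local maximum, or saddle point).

local maximum

The Hessian at the origin is H = [[-58, 20, -16, -10], [20, -10, 0, 10], [-16, 0, -16, 10], [-10, 10, 10, -20]].
An LDLᵀ factorisation of H has diagonal entries -58, -90/29, -16/9, -15/4.
Counting signs: 4 negative.
H is negative definite, so the origin is a strict local maximum.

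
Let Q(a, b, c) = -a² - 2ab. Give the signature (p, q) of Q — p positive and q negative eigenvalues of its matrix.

(1, 1)

The associated matrix is A = [[-1, -1, 0], [-1, 0, 0], [0, 0, 0]].
Applying the same elementary operations to the rows and columns of A produces a congruent diagonal matrix with entries -1, 1, 0.
That gives 1 positive, 1 negative, 1 zero pivots.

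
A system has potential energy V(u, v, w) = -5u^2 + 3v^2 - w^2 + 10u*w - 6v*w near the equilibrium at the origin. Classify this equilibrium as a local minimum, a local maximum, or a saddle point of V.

The Hessian at the origin is H = [[-10, 0, 10], [0, 6, -6], [10, -6, -2]].
Symmetric row and column elimination reduces H to a congruent diagonal form with pivots -10, 6, 2.
That gives 2 positive, 1 negative pivots.
H is indefinite, so the origin is a saddle point.

saddle point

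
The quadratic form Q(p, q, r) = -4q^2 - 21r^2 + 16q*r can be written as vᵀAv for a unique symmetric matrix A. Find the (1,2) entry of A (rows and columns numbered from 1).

0

The coefficient of p·q in Q is 0. For a symmetric A this equals A[1,2] + A[2,1] = 2·A[1,2].
So A[1,2] = 0/2 = 0.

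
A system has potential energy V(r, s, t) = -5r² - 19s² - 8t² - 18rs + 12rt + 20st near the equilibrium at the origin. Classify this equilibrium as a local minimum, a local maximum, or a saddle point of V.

local maximum

The Hessian at the origin is H = [[-10, -18, 12], [-18, -38, 20], [12, 20, -16]].
Row-reducing H symmetrically gives the diagonal entries -10, -28/5, -8/7.
That gives 3 negative pivots.
H is negative definite, so the origin is a strict local maximum.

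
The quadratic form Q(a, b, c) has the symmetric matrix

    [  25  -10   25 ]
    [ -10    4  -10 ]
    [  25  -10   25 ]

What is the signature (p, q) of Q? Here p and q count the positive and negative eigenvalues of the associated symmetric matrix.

Applying the same elementary operations to the rows and columns of A produces a congruent diagonal matrix with entries 25, 0, 0.
So there are 1 positive, 2 zero pivots.

(1, 0)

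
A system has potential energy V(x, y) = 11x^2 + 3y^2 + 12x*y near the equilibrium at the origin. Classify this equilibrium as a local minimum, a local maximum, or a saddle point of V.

saddle point

The Hessian at the origin is H = [[22, 12], [12, 6]].
det H = 22·6 − (12)² = -12 < 0, so H is indefinite.
Therefore the origin is a saddle point.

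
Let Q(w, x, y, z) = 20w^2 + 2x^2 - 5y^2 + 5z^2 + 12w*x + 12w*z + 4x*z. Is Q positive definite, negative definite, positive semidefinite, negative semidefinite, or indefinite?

Write A = [[20, 6, 0, 6], [6, 2, 0, 2], [0, 0, -5, 0], [6, 2, 0, 5]].
Row-reducing A symmetrically gives the diagonal entries 20, 1/5, -5, 3.
That gives 3 positive, 1 negative pivots.
Hence Q is indefinite.

indefinite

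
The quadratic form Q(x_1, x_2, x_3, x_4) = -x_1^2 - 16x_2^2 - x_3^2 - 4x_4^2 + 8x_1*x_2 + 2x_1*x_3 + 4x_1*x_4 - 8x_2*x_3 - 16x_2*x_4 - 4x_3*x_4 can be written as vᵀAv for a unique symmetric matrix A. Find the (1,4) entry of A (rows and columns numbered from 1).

2

The coefficient of x_1·x_4 in Q is 4. For a symmetric A this equals A[1,4] + A[4,1] = 2·A[1,4].
So A[1,4] = 4/2 = 2.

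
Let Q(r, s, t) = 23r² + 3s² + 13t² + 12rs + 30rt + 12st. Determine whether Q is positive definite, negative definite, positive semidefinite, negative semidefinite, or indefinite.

positive definite

The symmetric matrix of Q is A = [[23, 6, 15], [6, 3, 6], [15, 6, 13]].
Leading principal minors: Δ_1 = 23, Δ_2 = 33, Δ_3 = 6.
All leading principal minors are positive, so by Sylvester's criterion Q is positive definite.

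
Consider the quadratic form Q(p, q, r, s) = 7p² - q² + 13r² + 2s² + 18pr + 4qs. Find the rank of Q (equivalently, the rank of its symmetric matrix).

The symmetric matrix is A = [[7, 0, 9, 0], [0, -1, 0, 2], [9, 0, 13, 0], [0, 2, 0, 2]].
Congruent diagonalization of A (simultaneous row and column reduction) yields pivots 7, -1, 10/7, 6.
Counting signs: 3 positive, 1 negative.
The rank is the number of nonzero pivots: 4.

4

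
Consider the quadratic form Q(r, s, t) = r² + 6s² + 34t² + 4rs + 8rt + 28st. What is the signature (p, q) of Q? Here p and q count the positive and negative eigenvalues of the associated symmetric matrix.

(2, 0)

The symmetric matrix is A = [[1, 2, 4], [2, 6, 14], [4, 14, 34]].
Applying the same elementary operations to the rows and columns of A produces a congruent diagonal matrix with entries 1, 2, 0.
So there are 2 positive, 1 zero pivots.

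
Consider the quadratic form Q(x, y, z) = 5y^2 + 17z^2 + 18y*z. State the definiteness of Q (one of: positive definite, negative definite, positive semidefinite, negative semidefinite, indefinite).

The associated matrix is A = [[0, 0, 0], [0, 5, 9], [0, 9, 17]].
Symmetric row and column elimination reduces A to a congruent diagonal form with pivots 0, 5, 4/5.
Counting signs: 2 positive, 1 zero.
Hence Q is positive semidefinite.

positive semidefinite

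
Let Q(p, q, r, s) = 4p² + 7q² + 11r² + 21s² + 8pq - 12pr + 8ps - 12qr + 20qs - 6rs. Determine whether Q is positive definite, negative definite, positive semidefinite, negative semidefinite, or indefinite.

The symmetric matrix of Q is A = [[4, 4, -6, 4], [4, 7, -6, 10], [-6, -6, 11, -3], [4, 10, -3, 21]].
Leading principal minors: Δ_1 = 4, Δ_2 = 12, Δ_3 = 24, Δ_4 = 12.
All leading principal minors are positive, so by Sylvester's criterion Q is positive definite.

positive definite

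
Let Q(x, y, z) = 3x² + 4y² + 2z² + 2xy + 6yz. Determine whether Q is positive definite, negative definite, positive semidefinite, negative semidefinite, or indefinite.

The associated matrix is A = [[3, 1, 0], [1, 4, 3], [0, 3, 2]].
Applying the same elementary operations to the rows and columns of A produces a congruent diagonal matrix with entries 3, 11/3, -5/11.
So there are 2 positive, 1 negative pivots.
Hence Q is indefinite.

indefinite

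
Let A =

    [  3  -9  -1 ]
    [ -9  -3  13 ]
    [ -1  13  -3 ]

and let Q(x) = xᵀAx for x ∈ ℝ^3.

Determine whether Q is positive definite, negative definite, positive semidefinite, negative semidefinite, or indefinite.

indefinite

Congruent diagonalization of A (simultaneous row and column reduction) yields pivots 3, -30, 0.
That gives 1 positive, 1 negative, 1 zero pivots.
Hence Q is indefinite.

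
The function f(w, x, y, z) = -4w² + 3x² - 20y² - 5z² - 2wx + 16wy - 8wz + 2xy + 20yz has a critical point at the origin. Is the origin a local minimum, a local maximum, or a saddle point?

saddle point

The Hessian at the origin is H = [[-8, -2, 16, -8], [-2, 6, 2, 0], [16, 2, -40, 20], [-8, 0, 20, -10]].
Row-reducing H symmetrically gives the diagonal entries -8, 13/2, -112/13, -1/7.
So there are 1 positive, 3 negative pivots.
H is indefinite, so the origin is a saddle point.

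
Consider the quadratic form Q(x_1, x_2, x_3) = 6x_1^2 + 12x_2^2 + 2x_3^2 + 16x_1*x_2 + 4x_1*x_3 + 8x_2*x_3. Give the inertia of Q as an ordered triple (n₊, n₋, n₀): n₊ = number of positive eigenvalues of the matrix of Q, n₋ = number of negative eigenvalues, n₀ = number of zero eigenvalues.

The associated matrix is A = [[6, 8, 2], [8, 12, 4], [2, 4, 2]].
Row-reducing A symmetrically gives the diagonal entries 6, 4/3, 0.
That gives 2 positive, 1 zero pivots.

(2, 0, 1)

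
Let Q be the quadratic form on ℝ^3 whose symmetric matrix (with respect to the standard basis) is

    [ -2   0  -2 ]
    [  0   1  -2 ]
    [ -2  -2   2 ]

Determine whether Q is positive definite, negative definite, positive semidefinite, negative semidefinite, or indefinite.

indefinite

Symmetric row and column elimination reduces A to a congruent diagonal form with pivots -2, 1, 0.
So there are 1 positive, 1 negative, 1 zero pivots.
Hence Q is indefinite.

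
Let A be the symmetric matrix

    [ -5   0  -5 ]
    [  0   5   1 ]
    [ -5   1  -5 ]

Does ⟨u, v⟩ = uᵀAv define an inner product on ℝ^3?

Applying the same elementary operations to the rows and columns of A produces a congruent diagonal matrix with entries -5, 5, -1/5.
So there are 1 positive, 2 negative pivots.
Hence Q is indefinite.
⟨·,·⟩ is an inner product exactly when A is positive definite.

no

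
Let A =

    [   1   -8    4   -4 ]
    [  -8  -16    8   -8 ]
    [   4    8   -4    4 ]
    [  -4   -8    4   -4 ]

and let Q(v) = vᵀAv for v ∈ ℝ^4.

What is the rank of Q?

Row-reducing A symmetrically gives the diagonal entries 1, -80, 0, 0.
That gives 1 positive, 1 negative, 2 zero pivots.
The rank is the number of nonzero pivots: 2.

2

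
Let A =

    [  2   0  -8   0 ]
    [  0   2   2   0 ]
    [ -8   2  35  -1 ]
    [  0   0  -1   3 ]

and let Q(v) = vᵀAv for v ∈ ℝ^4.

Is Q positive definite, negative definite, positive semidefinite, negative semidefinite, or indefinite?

Leading principal minors: Δ_1 = 2, Δ_2 = 4, Δ_3 = 4, Δ_4 = 8.
All leading principal minors are positive, so by Sylvester's criterion Q is positive definite.

positive definite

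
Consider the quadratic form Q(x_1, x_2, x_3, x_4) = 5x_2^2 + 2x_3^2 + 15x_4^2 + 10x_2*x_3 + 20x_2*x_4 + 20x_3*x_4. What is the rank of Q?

3

Write A = [[0, 0, 0, 0], [0, 5, 5, 10], [0, 5, 2, 10], [0, 10, 10, 15]].
Symmetric row and column elimination reduces A to a congruent diagonal form with pivots 0, 5, -3, -5.
So there are 1 positive, 2 negative, 1 zero pivots.
The rank is the number of nonzero pivots: 3.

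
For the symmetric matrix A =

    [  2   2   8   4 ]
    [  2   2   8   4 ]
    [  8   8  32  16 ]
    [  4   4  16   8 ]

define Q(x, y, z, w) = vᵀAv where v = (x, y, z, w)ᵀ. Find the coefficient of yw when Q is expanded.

The coefficient of yw is A[2,4] + A[4,2] = 2·4 = 8.

8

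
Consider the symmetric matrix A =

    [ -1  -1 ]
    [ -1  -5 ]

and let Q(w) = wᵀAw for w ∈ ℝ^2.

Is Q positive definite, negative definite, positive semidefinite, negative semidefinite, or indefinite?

negative definite

Leading principal minors: Δ_1 = -1, Δ_2 = 4.
The signs alternate starting with Δ_1 < 0, so by Sylvester's criterion Q is negative definite.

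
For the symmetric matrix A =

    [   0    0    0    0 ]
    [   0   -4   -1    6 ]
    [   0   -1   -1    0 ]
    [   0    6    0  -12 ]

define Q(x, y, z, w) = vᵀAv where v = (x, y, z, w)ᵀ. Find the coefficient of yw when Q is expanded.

The coefficient of yw is A[2,4] + A[4,2] = 2·6 = 12.

12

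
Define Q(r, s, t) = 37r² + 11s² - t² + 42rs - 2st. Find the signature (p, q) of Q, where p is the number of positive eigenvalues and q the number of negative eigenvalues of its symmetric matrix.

The symmetric matrix is A = [[37, 21, 0], [21, 11, -1], [0, -1, -1]].
An LDLᵀ factorisation of A has diagonal entries 37, -34/37, 3/34.
That gives 2 positive, 1 negative pivots.

(2, 1)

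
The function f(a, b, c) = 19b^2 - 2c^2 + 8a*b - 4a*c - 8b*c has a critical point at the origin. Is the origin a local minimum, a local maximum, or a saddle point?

saddle point

The Hessian at the origin is H = [[0, 8, -4], [8, 38, -8], [-4, -8, -4]].
H is indefinite, so the origin is a saddle point.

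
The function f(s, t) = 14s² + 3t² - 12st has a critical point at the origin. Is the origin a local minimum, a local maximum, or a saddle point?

local minimum

The Hessian at the origin is H = [[28, -12], [-12, 6]].
det H = 28·6 − (-12)² = 24 > 0 and H[1,1] = 28 > 0, so H is positive definite.
Therefore the origin is a local minimum.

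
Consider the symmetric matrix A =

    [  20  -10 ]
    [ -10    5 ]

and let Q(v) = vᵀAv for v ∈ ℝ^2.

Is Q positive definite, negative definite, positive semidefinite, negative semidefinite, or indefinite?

positive semidefinite

For the 2×2 matrix [[20, -10], [-10, 5]]: det = 20·5 − (-10)² = 0, trace = 25.
det = 0 so one eigenvalue is zero; the form is semidefinite with the sign of the trace.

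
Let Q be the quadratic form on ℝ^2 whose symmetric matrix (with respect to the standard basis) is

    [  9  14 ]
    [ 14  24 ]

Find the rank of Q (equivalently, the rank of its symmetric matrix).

Symmetric row and column elimination reduces A to a congruent diagonal form with pivots 9, 20/9.
So there are 2 positive pivots.
The rank is the number of nonzero pivots: 2.

2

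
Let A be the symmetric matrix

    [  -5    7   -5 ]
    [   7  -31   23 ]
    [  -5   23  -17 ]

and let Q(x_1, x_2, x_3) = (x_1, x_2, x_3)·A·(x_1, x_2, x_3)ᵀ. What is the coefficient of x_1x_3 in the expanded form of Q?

The coefficient of x_1x_3 is A[1,3] + A[3,1] = 2·(-5) = -10.

-10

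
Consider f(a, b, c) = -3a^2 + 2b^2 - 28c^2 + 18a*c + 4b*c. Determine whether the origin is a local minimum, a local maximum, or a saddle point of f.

The Hessian at the origin is H = [[-6, 0, 18], [0, 4, 4], [18, 4, -56]].
An LDLᵀ factorisation of H has diagonal entries -6, 4, -6.
That gives 1 positive, 2 negative pivots.
H is indefinite, so the origin is a saddle point.

saddle point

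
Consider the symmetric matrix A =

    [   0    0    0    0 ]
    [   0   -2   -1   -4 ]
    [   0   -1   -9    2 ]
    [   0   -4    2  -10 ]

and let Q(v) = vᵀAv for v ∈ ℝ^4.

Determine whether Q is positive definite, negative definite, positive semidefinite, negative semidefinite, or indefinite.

Applying the same elementary operations to the rows and columns of A produces a congruent diagonal matrix with entries 0, -2, -17/2, -2/17.
That gives 3 negative, 1 zero pivots.
Hence Q is negative semidefinite.

negative semidefinite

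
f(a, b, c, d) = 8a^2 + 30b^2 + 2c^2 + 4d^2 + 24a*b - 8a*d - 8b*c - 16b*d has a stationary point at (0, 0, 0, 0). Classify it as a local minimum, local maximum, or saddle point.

The Hessian at the origin is H = [[16, 24, 0, -8], [24, 60, -8, -16], [0, -8, 4, 0], [-8, -16, 0, 8]].
Applying the same elementary operations to the rows and columns of H produces a congruent diagonal matrix with entries 16, 24, 4/3, 2.
So there are 4 positive pivots.
H is positive definite, so the origin is a strict local minimum.

local minimum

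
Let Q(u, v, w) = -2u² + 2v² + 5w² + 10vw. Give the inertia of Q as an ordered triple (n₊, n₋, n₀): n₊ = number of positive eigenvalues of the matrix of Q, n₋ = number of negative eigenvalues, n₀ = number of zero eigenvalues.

Write A = [[-2, 0, 0], [0, 2, 5], [0, 5, 5]].
Applying the same elementary operations to the rows and columns of A produces a congruent diagonal matrix with entries -2, 2, -15/2.
So there are 1 positive, 2 negative pivots.

(1, 2, 0)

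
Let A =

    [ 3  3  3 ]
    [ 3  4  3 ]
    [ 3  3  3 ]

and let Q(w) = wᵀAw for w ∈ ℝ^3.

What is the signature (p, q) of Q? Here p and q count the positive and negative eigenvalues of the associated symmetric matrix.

(2, 0)

Congruent diagonalization of A (simultaneous row and column reduction) yields pivots 3, 1, 0.
Counting signs: 2 positive, 1 zero.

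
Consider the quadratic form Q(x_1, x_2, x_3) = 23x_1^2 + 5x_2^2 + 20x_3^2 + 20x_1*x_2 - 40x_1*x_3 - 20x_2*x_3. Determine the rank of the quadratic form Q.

Write A = [[23, 10, -20], [10, 5, -10], [-20, -10, 20]].
Symmetric row and column elimination reduces A to a congruent diagonal form with pivots 23, 15/23, 0.
Counting signs: 2 positive, 1 zero.
The rank is the number of nonzero pivots: 2.

2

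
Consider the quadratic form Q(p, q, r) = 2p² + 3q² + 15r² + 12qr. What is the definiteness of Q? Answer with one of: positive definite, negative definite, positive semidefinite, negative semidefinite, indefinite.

The associated matrix is A = [[2, 0, 0], [0, 3, 6], [0, 6, 15]].
Congruent diagonalization of A (simultaneous row and column reduction) yields pivots 2, 3, 3.
Counting signs: 3 positive.
Hence Q is positive definite.

positive definite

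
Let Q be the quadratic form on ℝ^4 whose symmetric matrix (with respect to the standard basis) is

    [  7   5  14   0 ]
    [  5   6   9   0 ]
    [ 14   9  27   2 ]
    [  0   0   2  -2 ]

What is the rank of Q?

4

Row-reducing A symmetrically gives the diagonal entries 7, 17/7, -24/17, 5/6.
Counting signs: 3 positive, 1 negative.
The rank is the number of nonzero pivots: 4.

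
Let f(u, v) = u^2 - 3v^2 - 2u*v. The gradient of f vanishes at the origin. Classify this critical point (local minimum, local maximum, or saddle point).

saddle point

The Hessian at the origin is H = [[2, -2], [-2, -6]].
det H = 2·-6 − (-2)² = -16 < 0, so H is indefinite.
Therefore the origin is a saddle point.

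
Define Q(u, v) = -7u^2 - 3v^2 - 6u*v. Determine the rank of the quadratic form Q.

Write A = [[-7, -3], [-3, -3]].
An LDLᵀ factorisation of A has diagonal entries -7, -12/7.
So there are 2 negative pivots.
The rank is the number of nonzero pivots: 2.

2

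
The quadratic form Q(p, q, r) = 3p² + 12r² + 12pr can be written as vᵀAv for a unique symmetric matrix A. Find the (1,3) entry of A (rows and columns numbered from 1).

The coefficient of p·r in Q is 12. For a symmetric A this equals A[1,3] + A[3,1] = 2·A[1,3].
So A[1,3] = 12/2 = 6.

6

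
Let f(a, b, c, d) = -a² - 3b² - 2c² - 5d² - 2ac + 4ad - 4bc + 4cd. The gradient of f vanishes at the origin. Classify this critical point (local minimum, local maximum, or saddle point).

The Hessian at the origin is H = [[-2, 0, -2, 4], [0, -6, -4, 0], [-2, -4, -4, 4], [4, 0, 4, -10]].
Symmetric row and column elimination reduces H to a congruent diagonal form with pivots -2, -6, 2/3, -2.
That gives 1 positive, 3 negative pivots.
H is indefinite, so the origin is a saddle point.

saddle point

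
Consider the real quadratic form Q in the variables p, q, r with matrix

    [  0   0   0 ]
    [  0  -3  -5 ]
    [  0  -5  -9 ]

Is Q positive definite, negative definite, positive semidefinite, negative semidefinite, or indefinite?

negative semidefinite

Congruent diagonalization of A (simultaneous row and column reduction) yields pivots 0, -3, -2/3.
Counting signs: 2 negative, 1 zero.
Hence Q is negative semidefinite.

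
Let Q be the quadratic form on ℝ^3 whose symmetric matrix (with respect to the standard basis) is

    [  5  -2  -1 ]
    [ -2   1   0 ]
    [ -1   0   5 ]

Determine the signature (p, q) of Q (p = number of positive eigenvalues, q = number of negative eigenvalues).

(3, 0)

Symmetric row and column elimination reduces A to a congruent diagonal form with pivots 5, 1/5, 4.
Counting signs: 3 positive.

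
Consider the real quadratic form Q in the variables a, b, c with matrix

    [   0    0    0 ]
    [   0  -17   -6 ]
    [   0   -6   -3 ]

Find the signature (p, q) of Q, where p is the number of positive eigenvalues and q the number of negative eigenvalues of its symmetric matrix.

(0, 2)

Applying the same elementary operations to the rows and columns of A produces a congruent diagonal matrix with entries 0, -17, -15/17.
Counting signs: 2 negative, 1 zero.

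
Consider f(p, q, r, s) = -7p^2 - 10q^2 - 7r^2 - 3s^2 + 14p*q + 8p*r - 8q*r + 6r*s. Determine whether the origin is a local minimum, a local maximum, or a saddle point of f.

The Hessian at the origin is H = [[-14, 14, 8, 0], [14, -20, -8, 0], [8, -8, -14, 6], [0, 0, 6, -6]].
Congruent diagonalization of H (simultaneous row and column reduction) yields pivots -14, -6, -66/7, -24/11.
That gives 4 negative pivots.
H is negative definite, so the origin is a strict local maximum.

local maximum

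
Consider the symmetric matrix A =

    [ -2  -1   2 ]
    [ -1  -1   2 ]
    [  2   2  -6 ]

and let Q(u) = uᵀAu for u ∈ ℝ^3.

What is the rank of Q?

An LDLᵀ factorisation of A has diagonal entries -2, -1/2, -2.
That gives 3 negative pivots.
The rank is the number of nonzero pivots: 3.

3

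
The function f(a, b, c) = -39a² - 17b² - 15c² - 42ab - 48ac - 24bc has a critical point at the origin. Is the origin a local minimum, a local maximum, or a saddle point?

local maximum

The Hessian at the origin is H = [[-78, -42, -48], [-42, -34, -24], [-48, -24, -30]].
Applying the same elementary operations to the rows and columns of H produces a congruent diagonal matrix with entries -78, -148/13, -6/37.
Counting signs: 3 negative.
H is negative definite, so the origin is a strict local maximum.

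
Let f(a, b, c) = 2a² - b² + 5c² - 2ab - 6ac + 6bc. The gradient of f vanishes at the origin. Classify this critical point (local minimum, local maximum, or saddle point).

saddle point

The Hessian at the origin is H = [[4, -2, -6], [-2, -2, 6], [-6, 6, 10]].
Congruent diagonalization of H (simultaneous row and column reduction) yields pivots 4, -3, 4.
That gives 2 positive, 1 negative pivots.
H is indefinite, so the origin is a saddle point.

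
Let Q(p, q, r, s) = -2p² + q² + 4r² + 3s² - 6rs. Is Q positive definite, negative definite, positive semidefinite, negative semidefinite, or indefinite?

indefinite

Write A = [[-2, 0, 0, 0], [0, 1, 0, 0], [0, 0, 4, -3], [0, 0, -3, 3]].
Congruent diagonalization of A (simultaneous row and column reduction) yields pivots -2, 1, 4, 3/4.
So there are 3 positive, 1 negative pivots.
Hence Q is indefinite.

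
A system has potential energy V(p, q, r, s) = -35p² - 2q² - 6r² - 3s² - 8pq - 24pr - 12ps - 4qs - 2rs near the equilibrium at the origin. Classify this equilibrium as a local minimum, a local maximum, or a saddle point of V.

The Hessian at the origin is H = [[-70, -8, -24, -12], [-8, -4, 0, -4], [-24, 0, -12, -2], [-12, -4, -2, -6]].
An LDLᵀ factorisation of H has diagonal entries -70, -108/35, -4/3, -5/3.
That gives 4 negative pivots.
H is negative definite, so the origin is a strict local maximum.

local maximum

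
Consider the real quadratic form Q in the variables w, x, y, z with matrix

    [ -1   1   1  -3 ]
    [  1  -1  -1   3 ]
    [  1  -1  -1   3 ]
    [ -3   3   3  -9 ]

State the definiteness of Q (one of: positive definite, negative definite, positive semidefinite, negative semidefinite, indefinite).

Congruent diagonalization of A (simultaneous row and column reduction) yields pivots -1, 0, 0, 0.
Counting signs: 1 negative, 3 zero.
Hence Q is negative semidefinite.

negative semidefinite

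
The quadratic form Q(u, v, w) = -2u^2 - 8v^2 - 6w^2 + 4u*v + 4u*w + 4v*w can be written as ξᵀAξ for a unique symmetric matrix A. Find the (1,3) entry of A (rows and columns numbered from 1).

The coefficient of u·w in Q is 4. For a symmetric A this equals A[1,3] + A[3,1] = 2·A[1,3].
So A[1,3] = 4/2 = 2.

2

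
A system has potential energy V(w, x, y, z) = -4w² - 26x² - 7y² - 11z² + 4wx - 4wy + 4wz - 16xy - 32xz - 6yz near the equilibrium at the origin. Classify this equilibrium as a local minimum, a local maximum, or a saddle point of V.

local maximum

The Hessian at the origin is H = [[-8, 4, -4, 4], [4, -52, -16, -32], [-4, -16, -14, -6], [4, -32, -6, -22]].
Row-reducing H symmetrically gives the diagonal entries -8, -50, -138/25, -40/69.
So there are 4 negative pivots.
H is negative definite, so the origin is a strict local maximum.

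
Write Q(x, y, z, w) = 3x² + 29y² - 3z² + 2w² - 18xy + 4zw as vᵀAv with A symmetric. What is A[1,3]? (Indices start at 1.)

The coefficient of x·z in Q is 0. For a symmetric A this equals A[1,3] + A[3,1] = 2·A[1,3].
So A[1,3] = 0/2 = 0.

0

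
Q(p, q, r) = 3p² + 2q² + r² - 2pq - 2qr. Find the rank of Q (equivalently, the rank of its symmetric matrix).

Write A = [[3, -1, 0], [-1, 2, -1], [0, -1, 1]].
Row-reducing A symmetrically gives the diagonal entries 3, 5/3, 2/5.
So there are 3 positive pivots.
The rank is the number of nonzero pivots: 3.

3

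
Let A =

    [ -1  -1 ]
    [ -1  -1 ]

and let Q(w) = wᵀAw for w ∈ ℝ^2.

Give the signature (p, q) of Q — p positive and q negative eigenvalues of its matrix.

(0, 1)

Row-reducing A symmetrically gives the diagonal entries -1, 0.
Counting signs: 1 negative, 1 zero.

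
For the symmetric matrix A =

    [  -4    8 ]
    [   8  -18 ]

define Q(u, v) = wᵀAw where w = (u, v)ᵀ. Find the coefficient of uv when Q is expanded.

The coefficient of uv is A[1,2] + A[2,1] = 2·8 = 16.

16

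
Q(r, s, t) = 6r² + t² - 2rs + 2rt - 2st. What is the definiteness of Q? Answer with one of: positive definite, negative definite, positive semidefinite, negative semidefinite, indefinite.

The associated matrix is A = [[6, -1, 1], [-1, 0, -1], [1, -1, 1]].
Applying the same elementary operations to the rows and columns of A produces a congruent diagonal matrix with entries 6, -1/6, 5.
So there are 2 positive, 1 negative pivots.
Hence Q is indefinite.

indefinite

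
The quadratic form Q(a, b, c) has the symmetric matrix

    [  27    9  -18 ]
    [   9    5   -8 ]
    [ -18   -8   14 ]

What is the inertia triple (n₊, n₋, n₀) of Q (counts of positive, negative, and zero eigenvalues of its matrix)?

Symmetric row and column elimination reduces A to a congruent diagonal form with pivots 27, 2, 0.
That gives 2 positive, 1 zero pivots.

(2, 0, 1)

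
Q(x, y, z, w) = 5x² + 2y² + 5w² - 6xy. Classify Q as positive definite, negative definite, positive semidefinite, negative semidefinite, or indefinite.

positive semidefinite

Write A = [[5, -3, 0, 0], [-3, 2, 0, 0], [0, 0, 0, 0], [0, 0, 0, 5]].
Congruent diagonalization of A (simultaneous row and column reduction) yields pivots 5, 1/5, 0, 5.
So there are 3 positive, 1 zero pivots.
Hence Q is positive semidefinite.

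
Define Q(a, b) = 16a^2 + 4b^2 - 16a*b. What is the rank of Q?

1

The associated matrix is A = [[16, -8], [-8, 4]].
Congruent diagonalization of A (simultaneous row and column reduction) yields pivots 16, 0.
So there are 1 positive, 1 zero pivots.
The rank is the number of nonzero pivots: 1.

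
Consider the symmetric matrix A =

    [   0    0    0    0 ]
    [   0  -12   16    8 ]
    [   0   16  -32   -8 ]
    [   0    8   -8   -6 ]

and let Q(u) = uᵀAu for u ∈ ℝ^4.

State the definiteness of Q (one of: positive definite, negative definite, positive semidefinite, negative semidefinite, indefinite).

negative semidefinite

Congruent diagonalization of A (simultaneous row and column reduction) yields pivots 0, -12, -32/3, 0.
Counting signs: 2 negative, 2 zero.
Hence Q is negative semidefinite.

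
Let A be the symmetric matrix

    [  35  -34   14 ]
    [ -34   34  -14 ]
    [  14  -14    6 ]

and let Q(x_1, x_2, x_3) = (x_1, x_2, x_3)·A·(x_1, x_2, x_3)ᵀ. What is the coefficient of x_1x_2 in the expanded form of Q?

The coefficient of x_1x_2 is A[1,2] + A[2,1] = 2·(-34) = -68.

-68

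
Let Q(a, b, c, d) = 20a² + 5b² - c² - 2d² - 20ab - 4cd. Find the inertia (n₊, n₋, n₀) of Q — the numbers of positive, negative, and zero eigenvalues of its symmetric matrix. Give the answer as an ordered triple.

(2, 1, 1)

The associated matrix is A = [[20, -10, 0, 0], [-10, 5, 0, 0], [0, 0, -1, -2], [0, 0, -2, -2]].
Congruent diagonalization of A (simultaneous row and column reduction) yields pivots 20, 0, -1, 2.
That gives 2 positive, 1 negative, 1 zero pivots.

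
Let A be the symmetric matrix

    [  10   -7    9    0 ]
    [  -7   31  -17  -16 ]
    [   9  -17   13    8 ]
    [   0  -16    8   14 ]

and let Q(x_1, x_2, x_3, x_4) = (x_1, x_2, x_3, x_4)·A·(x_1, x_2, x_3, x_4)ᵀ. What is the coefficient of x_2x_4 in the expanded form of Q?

-32

The coefficient of x_2x_4 is A[2,4] + A[4,2] = 2·(-16) = -32.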